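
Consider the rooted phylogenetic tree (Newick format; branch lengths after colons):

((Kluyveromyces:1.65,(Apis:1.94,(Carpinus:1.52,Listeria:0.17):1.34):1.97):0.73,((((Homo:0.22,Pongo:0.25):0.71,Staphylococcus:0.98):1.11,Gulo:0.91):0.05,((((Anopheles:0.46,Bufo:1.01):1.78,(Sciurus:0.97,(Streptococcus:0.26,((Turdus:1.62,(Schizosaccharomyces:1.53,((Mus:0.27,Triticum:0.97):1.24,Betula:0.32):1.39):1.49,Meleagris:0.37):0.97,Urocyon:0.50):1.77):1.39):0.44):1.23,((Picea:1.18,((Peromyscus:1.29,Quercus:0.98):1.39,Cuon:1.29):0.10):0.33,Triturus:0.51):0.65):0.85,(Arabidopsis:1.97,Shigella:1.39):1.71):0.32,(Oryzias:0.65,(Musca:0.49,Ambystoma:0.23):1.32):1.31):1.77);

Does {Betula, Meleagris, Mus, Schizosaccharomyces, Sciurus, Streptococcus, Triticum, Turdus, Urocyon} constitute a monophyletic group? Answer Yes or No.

Yes

The most recent common ancestor of these taxa subtends (Sciurus,(Streptococcus,((Turdus,(Schizosaccharomyces,((Mus,Triticum),Betula)),Meleagris),Urocyon))).
That clade has exactly 9 tips — every listed taxon and nothing else — so the group is monophyletic.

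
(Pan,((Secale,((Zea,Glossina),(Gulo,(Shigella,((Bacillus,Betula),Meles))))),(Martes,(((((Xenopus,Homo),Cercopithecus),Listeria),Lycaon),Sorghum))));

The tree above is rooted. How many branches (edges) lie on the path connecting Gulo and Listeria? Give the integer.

9

The MRCA of Gulo and Listeria is the node subtending ((Secale,((Zea,Glossina),(Gulo,(Shigella,((Bacillus,Betula),Meles))))),(Martes,(((((Xenopus,Homo),Cercopithecus),Listeria),Lycaon),Sorghum))).
From Gulo up to that node: 4 branches. From Listeria up to the same node: 5 branches. Total: 4 + 5 = 9.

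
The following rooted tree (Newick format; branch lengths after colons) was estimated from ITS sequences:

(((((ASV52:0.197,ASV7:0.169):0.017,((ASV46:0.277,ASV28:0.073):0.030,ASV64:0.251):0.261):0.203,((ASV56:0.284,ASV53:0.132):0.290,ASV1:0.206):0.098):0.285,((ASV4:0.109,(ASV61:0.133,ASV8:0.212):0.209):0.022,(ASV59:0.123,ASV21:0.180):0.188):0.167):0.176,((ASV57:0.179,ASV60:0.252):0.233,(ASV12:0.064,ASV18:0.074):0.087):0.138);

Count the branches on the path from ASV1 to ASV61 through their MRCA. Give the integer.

7

The MRCA of ASV1 and ASV61 is the node subtending ((((ASV52,ASV7),((ASV46,ASV28),ASV64)),((ASV56,ASV53),ASV1)),((ASV4,(ASV61,ASV8)),(ASV59,ASV21))).
From ASV1 up to that node: 3 branches. From ASV61 up to the same node: 4 branches. Total: 3 + 4 = 7.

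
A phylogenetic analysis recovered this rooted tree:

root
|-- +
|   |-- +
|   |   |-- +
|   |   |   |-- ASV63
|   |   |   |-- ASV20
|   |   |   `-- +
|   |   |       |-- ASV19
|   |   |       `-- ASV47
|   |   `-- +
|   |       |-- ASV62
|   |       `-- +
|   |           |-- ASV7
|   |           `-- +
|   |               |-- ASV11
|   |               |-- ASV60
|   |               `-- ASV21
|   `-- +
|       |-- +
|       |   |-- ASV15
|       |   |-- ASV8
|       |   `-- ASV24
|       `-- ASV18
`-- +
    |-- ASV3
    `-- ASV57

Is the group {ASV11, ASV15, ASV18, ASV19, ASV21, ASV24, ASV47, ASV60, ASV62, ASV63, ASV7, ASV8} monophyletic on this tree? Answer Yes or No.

The MRCA of the listed taxa subtends (((ASV63,ASV20,(ASV19,ASV47)),(ASV62,(ASV7,(ASV11,ASV60,ASV21)))),((ASV15,ASV8,ASV24),ASV18)).
That clade also contains ASV20, which is not in the proposed group, so the group is not monophyletic.

No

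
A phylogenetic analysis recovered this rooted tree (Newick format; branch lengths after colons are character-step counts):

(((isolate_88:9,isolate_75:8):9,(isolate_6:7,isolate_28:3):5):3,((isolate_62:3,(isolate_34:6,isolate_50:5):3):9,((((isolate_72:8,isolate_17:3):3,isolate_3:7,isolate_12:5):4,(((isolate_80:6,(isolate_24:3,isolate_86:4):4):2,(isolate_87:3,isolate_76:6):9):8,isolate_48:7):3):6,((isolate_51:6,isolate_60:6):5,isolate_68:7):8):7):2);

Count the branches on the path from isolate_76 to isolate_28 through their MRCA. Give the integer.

10

The MRCA of isolate_76 and isolate_28 is the root of the tree.
From isolate_76 up to that node: 7 branches. From isolate_28 up to the same node: 3 branches. Total: 7 + 3 = 10.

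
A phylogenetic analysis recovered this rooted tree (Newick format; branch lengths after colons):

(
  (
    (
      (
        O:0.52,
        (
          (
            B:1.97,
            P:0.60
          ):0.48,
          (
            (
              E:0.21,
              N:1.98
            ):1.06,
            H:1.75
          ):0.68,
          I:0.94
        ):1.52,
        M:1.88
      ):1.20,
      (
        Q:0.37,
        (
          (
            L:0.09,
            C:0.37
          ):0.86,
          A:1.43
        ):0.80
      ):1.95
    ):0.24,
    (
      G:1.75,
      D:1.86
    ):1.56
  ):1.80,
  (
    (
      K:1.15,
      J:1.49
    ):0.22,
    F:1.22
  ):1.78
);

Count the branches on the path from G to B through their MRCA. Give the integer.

The MRCA of G and B is the node subtending (((O,((B,P),((E,N),H),I),M),(Q,((L,C),A))),(G,D)).
From G up to that node: 2 branches. From B up to the same node: 5 branches. Total: 2 + 5 = 7.

7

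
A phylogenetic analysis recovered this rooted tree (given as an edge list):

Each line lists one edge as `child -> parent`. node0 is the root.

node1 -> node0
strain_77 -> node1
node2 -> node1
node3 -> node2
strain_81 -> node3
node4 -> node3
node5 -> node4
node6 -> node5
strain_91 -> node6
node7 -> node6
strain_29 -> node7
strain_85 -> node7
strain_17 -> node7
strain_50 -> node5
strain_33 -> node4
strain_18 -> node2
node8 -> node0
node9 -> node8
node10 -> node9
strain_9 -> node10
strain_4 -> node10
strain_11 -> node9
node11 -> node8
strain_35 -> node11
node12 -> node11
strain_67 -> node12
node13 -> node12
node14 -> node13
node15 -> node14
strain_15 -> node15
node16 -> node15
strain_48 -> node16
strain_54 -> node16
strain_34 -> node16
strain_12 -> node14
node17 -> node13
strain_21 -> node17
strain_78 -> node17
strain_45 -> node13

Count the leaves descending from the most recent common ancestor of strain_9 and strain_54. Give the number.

The MRCA of strain_9 and strain_54 is the node subtending (((strain_9,strain_4),strain_11),(strain_35,(strain_67,(((strain_15,(strain_48,strain_54,strain_34)),strain_12),(strain_21,strain_78),strain_45)))).
That clade contains 13 terminal taxa: strain_11, strain_12, strain_15, strain_21, strain_34, strain_35, strain_4, strain_45, strain_48, strain_54, strain_67, strain_78, strain_9.

13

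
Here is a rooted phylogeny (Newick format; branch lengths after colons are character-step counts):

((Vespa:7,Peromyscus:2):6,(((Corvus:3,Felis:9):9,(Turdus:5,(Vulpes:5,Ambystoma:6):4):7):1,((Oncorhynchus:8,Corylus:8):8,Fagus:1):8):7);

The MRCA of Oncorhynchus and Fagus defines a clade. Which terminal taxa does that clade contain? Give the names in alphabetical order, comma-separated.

Corylus, Fagus, Oncorhynchus

Tracing Oncorhynchus: it sits inside (Oncorhynchus,Corylus).
Tracing Fagus: it sits inside ((Oncorhynchus,Corylus),Fagus).
The smallest clade enclosing both is ((Oncorhynchus,Corylus),Fagus); the answer is its 3 terminal taxa in alphabetical order.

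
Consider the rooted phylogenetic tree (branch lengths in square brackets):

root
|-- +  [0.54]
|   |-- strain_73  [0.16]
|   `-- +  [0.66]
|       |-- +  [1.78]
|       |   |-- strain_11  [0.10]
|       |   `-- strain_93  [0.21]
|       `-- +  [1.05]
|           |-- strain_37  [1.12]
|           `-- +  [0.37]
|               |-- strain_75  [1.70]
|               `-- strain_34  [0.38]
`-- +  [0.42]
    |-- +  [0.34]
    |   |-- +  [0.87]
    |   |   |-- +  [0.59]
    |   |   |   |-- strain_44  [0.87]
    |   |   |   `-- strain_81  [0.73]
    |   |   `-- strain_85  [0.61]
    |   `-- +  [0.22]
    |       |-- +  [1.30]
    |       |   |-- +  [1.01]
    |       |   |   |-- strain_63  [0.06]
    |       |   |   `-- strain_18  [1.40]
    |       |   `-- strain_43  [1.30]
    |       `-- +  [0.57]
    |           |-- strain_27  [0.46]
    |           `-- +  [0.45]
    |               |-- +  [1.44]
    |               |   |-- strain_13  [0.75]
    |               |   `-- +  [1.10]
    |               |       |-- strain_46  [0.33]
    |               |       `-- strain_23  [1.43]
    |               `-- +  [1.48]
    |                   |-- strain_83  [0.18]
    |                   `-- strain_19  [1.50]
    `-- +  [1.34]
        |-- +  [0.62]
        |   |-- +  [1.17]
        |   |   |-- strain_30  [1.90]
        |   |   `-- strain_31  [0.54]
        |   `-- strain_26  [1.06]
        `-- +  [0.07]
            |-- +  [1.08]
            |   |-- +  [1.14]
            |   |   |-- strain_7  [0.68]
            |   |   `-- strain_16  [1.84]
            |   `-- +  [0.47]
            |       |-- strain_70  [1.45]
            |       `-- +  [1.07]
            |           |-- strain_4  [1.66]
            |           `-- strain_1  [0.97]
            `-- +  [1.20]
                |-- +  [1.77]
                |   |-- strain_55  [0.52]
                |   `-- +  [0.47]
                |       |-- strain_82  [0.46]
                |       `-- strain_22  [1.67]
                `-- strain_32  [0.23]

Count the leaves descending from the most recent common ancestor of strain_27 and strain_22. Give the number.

The MRCA of strain_27 and strain_22 is the node subtending ((((strain_44,strain_81),strain_85),(((strain_63,strain_18),strain_43),(strain_27,((strain_13,(strain_46,strain_23)),(strain_83,strain_19))))),(((strain_30,strain_31),strain_26),(((strain_7,strain_16),(strain_70,(strain_4,strain_1))),((strain_55,(strain_82,strain_22)),strain_32)))).
That clade contains 24 terminal taxa: strain_1, strain_13, strain_16, strain_18, strain_19, strain_22, strain_23, strain_26, strain_27, strain_30, strain_31, strain_32, strain_4, strain_43, strain_44, strain_46, strain_55, strain_63, strain_7, strain_70, strain_81, strain_82, strain_83, strain_85.

24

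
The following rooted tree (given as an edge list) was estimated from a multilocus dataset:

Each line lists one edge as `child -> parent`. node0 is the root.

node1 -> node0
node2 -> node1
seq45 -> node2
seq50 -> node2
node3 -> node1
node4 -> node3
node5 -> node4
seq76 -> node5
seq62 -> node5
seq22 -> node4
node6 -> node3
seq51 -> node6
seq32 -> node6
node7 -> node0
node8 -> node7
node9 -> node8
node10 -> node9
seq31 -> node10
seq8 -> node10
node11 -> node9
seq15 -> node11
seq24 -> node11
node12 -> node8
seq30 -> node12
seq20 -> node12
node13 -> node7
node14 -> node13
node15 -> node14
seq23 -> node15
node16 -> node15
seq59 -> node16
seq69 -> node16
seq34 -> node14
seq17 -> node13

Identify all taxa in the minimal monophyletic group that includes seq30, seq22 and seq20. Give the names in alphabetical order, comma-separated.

seq15, seq17, seq20, seq22, seq23, seq24, seq30, seq31, seq32, seq34, seq45, seq50, seq51, seq59, seq62, seq69, seq76, seq8

Tracing seq30: it sits inside (seq30,seq20).
Tracing seq22: it sits inside ((seq76,seq62),seq22).
Tracing seq20: it sits inside (seq30,seq20).
The smallest clade enclosing all 3 is the whole tree (their MRCA is the root), so the answer is all 18 tips in alphabetical order.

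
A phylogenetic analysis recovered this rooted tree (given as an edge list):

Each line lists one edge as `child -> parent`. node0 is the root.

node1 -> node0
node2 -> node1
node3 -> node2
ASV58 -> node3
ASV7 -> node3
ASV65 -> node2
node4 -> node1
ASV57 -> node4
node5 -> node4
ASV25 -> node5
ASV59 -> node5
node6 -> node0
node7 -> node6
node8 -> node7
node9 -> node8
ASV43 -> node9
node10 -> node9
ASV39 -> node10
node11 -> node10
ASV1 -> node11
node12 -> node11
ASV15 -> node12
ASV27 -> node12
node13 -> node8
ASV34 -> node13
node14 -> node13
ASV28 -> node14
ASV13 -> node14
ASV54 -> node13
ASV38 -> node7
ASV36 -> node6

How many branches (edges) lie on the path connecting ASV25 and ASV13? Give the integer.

10

The MRCA of ASV25 and ASV13 is the root of the tree.
From ASV25 up to that node: 4 branches. From ASV13 up to the same node: 6 branches. Total: 4 + 6 = 10.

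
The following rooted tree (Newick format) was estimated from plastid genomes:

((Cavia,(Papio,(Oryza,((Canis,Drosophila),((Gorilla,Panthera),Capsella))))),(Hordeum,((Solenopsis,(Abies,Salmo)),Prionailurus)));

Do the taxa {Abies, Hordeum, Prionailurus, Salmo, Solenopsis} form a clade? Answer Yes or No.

The most recent common ancestor of these taxa subtends (Hordeum,((Solenopsis,(Abies,Salmo)),Prionailurus)).
That clade has exactly 5 tips — every listed taxon and nothing else — so the group is monophyletic.

Yes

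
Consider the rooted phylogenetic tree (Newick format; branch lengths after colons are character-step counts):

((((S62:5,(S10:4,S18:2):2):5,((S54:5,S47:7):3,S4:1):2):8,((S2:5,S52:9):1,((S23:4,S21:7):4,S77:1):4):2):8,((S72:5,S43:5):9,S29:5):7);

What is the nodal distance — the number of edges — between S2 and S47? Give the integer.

The MRCA of S2 and S47 is the node subtending (((S62,(S10,S18)),((S54,S47),S4)),((S2,S52),((S23,S21),S77))).
From S2 up to that node: 3 branches. From S47 up to the same node: 4 branches. Total: 3 + 4 = 7.

7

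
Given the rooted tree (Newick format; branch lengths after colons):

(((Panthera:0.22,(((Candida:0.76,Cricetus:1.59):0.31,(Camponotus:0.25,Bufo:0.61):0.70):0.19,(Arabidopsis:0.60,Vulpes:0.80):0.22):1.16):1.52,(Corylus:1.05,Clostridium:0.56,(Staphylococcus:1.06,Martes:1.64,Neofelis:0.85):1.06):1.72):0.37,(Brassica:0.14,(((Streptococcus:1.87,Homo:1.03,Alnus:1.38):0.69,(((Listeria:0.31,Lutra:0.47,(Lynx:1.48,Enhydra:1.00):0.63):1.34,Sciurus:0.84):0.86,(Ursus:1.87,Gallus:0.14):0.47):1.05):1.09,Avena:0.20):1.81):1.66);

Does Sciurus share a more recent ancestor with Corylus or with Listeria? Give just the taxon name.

The MRCA of Sciurus and Listeria subtends ((Listeria,Lutra,(Lynx,Enhydra)),Sciurus) (5 taxa).
The MRCA of Sciurus and Corylus is the root, subtending the entire tree (24 taxa).
The first is nested inside the second, so Sciurus shares a more recent common ancestor with Listeria.

Listeria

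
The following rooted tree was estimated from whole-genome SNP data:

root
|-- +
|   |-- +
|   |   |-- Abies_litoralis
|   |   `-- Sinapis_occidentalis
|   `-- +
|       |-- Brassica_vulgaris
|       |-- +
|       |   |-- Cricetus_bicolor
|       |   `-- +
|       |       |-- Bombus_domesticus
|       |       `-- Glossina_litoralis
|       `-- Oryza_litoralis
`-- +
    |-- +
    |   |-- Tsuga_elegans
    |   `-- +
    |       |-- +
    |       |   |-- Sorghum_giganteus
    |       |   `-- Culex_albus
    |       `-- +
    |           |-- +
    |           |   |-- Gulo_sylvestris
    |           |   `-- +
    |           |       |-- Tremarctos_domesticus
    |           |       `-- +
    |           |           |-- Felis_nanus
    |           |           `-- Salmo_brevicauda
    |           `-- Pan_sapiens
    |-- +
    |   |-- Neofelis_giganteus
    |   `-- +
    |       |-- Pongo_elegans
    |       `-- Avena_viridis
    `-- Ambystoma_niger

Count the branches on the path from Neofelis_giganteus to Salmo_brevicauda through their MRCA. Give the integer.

9

The MRCA of Neofelis_giganteus and Salmo_brevicauda is the node subtending ((Tsuga_elegans,((Sorghum_giganteus,Culex_albus),((Gulo_sylvestris,(Tremarctos_domesticus,(Felis_nanus,Salmo_brevicauda))),Pan_sapiens))),(Neofelis_giganteus,(Pongo_elegans,Avena_viridis)),Ambystoma_niger).
From Neofelis_giganteus up to that node: 2 branches. From Salmo_brevicauda up to the same node: 7 branches. Total: 2 + 7 = 9.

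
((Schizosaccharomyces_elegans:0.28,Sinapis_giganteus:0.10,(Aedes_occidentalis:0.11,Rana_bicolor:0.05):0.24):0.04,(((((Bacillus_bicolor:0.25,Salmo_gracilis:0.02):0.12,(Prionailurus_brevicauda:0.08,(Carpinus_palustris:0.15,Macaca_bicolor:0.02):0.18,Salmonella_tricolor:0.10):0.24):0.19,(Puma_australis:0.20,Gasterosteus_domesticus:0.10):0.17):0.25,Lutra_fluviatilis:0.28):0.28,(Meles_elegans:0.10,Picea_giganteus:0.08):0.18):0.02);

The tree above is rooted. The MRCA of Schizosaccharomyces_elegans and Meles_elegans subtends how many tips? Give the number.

15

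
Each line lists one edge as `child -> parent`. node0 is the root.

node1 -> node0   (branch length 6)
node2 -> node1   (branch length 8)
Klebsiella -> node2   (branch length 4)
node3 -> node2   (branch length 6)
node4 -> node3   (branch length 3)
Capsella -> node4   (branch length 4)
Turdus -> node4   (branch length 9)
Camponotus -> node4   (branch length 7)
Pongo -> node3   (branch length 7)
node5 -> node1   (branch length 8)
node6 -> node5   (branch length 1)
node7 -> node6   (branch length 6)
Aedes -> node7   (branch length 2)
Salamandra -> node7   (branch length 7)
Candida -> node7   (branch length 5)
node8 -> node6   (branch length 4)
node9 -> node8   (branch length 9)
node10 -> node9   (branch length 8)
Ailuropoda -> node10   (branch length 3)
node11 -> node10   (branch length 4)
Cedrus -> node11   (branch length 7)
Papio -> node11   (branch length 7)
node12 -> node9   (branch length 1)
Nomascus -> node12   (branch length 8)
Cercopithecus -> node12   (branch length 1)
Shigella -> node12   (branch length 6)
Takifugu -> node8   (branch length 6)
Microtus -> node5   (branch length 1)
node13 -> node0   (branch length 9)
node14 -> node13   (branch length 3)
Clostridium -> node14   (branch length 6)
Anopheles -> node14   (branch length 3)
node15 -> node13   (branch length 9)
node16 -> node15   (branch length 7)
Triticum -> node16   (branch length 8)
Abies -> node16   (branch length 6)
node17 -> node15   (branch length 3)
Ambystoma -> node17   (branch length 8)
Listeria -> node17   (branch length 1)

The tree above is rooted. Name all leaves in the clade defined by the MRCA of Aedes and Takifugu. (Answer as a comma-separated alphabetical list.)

Tracing Aedes: it sits inside (Aedes,Salamandra,Candida).
Tracing Takifugu: it sits inside (((Ailuropoda,(Cedrus,Papio)),(Nomascus,Cercopithecus,Shigella)),Takifugu).
The smallest clade enclosing both is ((Aedes,Salamandra,Candida),(((Ailuropoda,(Cedrus,Papio)),(Nomascus,Cercopithecus,Shigella)),Takifugu)); the answer is its 10 terminal taxa in alphabetical order.

Aedes, Ailuropoda, Candida, Cedrus, Cercopithecus, Nomascus, Papio, Salamandra, Shigella, Takifugu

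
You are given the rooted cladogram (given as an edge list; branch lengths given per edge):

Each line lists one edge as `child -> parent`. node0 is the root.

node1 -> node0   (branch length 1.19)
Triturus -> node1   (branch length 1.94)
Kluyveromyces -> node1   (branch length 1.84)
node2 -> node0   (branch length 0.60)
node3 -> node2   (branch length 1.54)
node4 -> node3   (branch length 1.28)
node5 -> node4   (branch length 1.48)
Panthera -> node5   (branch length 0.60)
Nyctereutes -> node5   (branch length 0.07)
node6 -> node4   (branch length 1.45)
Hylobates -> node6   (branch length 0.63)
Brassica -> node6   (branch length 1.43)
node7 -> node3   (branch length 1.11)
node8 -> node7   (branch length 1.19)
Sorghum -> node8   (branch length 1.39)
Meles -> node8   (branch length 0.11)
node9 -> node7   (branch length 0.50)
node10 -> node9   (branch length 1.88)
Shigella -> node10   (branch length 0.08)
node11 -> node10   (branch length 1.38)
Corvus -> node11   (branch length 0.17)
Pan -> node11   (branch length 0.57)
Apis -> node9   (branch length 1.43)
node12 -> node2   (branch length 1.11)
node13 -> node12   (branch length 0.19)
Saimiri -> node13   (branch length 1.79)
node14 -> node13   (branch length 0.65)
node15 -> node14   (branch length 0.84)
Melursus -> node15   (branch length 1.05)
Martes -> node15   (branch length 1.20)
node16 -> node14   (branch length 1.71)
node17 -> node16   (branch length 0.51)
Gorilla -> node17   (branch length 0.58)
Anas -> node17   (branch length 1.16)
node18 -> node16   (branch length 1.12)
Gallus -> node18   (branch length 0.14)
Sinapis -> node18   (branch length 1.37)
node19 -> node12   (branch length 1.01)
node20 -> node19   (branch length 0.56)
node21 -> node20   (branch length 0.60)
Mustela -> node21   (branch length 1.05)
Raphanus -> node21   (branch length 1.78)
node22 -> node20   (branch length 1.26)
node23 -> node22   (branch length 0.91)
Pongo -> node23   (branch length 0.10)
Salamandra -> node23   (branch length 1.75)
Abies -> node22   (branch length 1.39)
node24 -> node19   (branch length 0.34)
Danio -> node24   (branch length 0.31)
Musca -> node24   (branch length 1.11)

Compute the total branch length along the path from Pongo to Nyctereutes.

9.32

The path runs Pongo → … → MRCA → … → Nyctereutes; the MRCA is the node subtending ((((Panthera,Nyctereutes),(Hylobates,Brassica)),((Sorghum,Meles),((Shigella,(Corvus,Pan)),Apis))),((Saimiri,((Melursus,Martes),((Gorilla,Anas),(Gallus,Sinapis)))),(((Mustela,Raphanus),((Pongo,Salamandra),Abies)),(Danio,Musca)))).
Branch lengths along that path: 0.10 + 0.91 + 1.26 + 0.56 + 1.01 + 1.11 + 1.54 + 1.28 + 1.48 + 0.07 = 9.32.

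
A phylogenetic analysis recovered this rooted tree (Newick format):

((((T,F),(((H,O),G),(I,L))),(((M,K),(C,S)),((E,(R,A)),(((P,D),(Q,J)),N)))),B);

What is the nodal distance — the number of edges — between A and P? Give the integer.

The MRCA of A and P is the node subtending ((E,(R,A)),(((P,D),(Q,J)),N)).
From A up to that node: 3 branches. From P up to the same node: 4 branches. Total: 3 + 4 = 7.

7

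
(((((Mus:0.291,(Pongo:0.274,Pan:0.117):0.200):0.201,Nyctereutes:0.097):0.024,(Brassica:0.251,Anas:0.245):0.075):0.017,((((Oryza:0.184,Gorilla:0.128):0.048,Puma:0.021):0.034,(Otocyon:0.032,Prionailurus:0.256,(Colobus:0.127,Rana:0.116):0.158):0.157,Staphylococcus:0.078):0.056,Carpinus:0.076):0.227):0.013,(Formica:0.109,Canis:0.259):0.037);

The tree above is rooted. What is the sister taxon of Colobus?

Colobus attaches to the tree at the node subtending (Colobus,Rana).
The other lineage descending from that same node — the sister group — is the single tip Rana.

Rana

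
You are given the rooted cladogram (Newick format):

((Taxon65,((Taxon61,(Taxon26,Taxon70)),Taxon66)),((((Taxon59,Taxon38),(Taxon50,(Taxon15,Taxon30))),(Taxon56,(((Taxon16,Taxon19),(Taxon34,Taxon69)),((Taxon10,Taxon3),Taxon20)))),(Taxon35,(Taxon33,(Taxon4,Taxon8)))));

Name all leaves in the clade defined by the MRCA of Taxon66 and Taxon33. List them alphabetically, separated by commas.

Tracing Taxon66: it sits inside ((Taxon61,(Taxon26,Taxon70)),Taxon66).
Tracing Taxon33: it sits inside (Taxon33,(Taxon4,Taxon8)).
The smallest clade enclosing both is the whole tree (their MRCA is the root), so the answer is all 22 tips in alphabetical order.

Taxon10, Taxon15, Taxon16, Taxon19, Taxon20, Taxon26, Taxon3, Taxon30, Taxon33, Taxon34, Taxon35, Taxon38, Taxon4, Taxon50, Taxon56, Taxon59, Taxon61, Taxon65, Taxon66, Taxon69, Taxon70, Taxon8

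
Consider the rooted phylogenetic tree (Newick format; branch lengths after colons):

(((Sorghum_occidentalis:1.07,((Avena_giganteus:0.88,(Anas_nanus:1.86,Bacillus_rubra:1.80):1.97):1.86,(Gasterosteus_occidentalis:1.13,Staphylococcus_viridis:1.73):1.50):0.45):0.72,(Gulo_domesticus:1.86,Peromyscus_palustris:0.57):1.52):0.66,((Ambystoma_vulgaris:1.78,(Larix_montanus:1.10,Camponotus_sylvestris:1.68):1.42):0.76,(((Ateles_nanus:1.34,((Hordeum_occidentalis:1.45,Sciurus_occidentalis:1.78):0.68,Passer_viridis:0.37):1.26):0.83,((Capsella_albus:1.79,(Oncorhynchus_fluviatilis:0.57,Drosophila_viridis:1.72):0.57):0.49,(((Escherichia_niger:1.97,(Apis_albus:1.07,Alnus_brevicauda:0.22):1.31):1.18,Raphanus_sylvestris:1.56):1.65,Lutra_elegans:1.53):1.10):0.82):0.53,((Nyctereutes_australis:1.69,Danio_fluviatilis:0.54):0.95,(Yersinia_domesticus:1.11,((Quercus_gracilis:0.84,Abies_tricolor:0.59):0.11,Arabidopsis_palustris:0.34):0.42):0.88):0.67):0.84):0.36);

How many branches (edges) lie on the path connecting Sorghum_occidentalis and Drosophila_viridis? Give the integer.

The MRCA of Sorghum_occidentalis and Drosophila_viridis is the root of the tree.
From Sorghum_occidentalis up to that node: 3 branches. From Drosophila_viridis up to the same node: 7 branches. Total: 3 + 7 = 10.

10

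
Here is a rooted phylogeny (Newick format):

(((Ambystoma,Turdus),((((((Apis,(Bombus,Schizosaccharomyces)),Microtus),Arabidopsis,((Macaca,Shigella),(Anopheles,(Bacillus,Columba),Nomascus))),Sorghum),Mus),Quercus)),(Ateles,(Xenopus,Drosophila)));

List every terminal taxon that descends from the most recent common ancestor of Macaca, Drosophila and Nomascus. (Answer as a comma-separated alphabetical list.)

Ambystoma, Anopheles, Apis, Arabidopsis, Ateles, Bacillus, Bombus, Columba, Drosophila, Macaca, Microtus, Mus, Nomascus, Quercus, Schizosaccharomyces, Shigella, Sorghum, Turdus, Xenopus

Tracing Macaca: it sits inside (Macaca,Shigella).
Tracing Drosophila: it sits inside (Xenopus,Drosophila).
Tracing Nomascus: it sits inside (Anopheles,(Bacillus,Columba),Nomascus).
The smallest clade enclosing all 3 is the whole tree (their MRCA is the root), so the answer is all 19 tips in alphabetical order.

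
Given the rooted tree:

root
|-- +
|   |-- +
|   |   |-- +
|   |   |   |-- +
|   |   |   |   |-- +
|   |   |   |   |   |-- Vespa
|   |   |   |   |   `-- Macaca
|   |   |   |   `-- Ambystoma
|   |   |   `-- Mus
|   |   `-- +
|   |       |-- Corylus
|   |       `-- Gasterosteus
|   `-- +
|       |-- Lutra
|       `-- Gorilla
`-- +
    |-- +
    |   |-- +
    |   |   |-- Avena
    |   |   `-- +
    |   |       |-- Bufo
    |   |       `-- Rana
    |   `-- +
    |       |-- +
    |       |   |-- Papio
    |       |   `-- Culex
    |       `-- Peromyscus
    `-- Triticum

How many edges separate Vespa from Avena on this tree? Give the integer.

The MRCA of Vespa and Avena is the root of the tree.
From Vespa up to that node: 6 branches. From Avena up to the same node: 4 branches. Total: 6 + 4 = 10.

10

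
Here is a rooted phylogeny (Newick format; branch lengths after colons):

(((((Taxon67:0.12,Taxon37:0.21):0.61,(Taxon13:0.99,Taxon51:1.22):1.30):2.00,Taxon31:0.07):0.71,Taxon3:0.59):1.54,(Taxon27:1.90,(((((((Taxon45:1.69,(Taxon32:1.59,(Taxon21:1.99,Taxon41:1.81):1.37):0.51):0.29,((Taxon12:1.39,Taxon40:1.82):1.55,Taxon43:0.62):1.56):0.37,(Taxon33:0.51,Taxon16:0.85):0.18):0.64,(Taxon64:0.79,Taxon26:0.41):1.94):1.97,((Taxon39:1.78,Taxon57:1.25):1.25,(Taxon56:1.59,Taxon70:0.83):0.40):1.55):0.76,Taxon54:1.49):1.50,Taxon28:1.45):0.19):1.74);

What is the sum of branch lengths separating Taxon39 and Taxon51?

The path runs Taxon39 → … → MRCA → … → Taxon51; the MRCA is the root of the tree.
Branch lengths along that path: 1.78 + 1.25 + 1.55 + 0.76 + 1.50 + 0.19 + 1.74 + 1.54 + 0.71 + 2.00 + 1.30 + 1.22 = 15.54.

15.54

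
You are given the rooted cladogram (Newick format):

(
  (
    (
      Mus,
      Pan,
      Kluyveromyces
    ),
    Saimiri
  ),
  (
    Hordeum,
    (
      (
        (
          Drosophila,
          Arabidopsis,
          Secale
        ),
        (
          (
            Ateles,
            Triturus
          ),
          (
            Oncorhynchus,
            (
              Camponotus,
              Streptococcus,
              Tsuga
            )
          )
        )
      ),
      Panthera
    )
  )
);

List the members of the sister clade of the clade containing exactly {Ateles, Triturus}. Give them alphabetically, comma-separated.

Camponotus, Oncorhynchus, Streptococcus, Tsuga

The clade containing exactly {Ateles, Triturus} attaches to the tree at the node subtending ((Ateles,Triturus),(Oncorhynchus,(Camponotus,Streptococcus,Tsuga))).
The other lineage descending from that same node — the sister group — is (Oncorhynchus,(Camponotus,Streptococcus,Tsuga)); its 4 tips in alphabetical order are the answer.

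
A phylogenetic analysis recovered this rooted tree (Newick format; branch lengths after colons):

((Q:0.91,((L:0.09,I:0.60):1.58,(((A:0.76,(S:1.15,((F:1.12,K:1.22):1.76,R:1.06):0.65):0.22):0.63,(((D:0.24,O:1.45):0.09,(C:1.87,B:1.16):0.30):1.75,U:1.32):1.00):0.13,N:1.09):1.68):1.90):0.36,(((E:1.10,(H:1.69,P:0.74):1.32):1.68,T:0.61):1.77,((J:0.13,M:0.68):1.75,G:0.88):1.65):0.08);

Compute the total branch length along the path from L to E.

The path runs L → … → MRCA → … → E; the MRCA is the root of the tree.
Branch lengths along that path: 0.09 + 1.58 + 1.90 + 0.36 + 0.08 + 1.77 + 1.68 + 1.10 = 8.56.

8.56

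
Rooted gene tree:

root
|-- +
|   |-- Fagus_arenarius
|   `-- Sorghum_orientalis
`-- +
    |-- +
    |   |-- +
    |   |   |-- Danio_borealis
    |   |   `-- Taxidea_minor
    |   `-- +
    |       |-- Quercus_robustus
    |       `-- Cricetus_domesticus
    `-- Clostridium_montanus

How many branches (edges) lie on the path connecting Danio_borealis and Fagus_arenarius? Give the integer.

6

The MRCA of Danio_borealis and Fagus_arenarius is the root of the tree.
From Danio_borealis up to that node: 4 branches. From Fagus_arenarius up to the same node: 2 branches. Total: 4 + 2 = 6.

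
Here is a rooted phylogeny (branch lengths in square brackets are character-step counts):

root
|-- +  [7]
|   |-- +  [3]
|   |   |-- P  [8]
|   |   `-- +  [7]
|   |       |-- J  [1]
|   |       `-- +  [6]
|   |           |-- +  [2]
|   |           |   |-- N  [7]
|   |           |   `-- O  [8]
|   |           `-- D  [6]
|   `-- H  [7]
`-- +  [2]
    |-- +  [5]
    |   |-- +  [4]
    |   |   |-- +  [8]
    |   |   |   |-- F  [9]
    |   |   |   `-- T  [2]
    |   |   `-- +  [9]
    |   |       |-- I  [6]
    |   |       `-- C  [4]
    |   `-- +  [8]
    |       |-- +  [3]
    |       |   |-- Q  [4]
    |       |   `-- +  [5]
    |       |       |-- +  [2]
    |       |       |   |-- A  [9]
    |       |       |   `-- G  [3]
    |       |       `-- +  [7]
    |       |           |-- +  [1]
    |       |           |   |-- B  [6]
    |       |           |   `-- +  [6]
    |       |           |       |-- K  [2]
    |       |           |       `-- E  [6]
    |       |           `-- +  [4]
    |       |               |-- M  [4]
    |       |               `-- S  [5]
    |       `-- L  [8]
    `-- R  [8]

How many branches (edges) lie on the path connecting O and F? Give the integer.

11

The MRCA of O and F is the root of the tree.
From O up to that node: 6 branches. From F up to the same node: 5 branches. Total: 6 + 5 = 11.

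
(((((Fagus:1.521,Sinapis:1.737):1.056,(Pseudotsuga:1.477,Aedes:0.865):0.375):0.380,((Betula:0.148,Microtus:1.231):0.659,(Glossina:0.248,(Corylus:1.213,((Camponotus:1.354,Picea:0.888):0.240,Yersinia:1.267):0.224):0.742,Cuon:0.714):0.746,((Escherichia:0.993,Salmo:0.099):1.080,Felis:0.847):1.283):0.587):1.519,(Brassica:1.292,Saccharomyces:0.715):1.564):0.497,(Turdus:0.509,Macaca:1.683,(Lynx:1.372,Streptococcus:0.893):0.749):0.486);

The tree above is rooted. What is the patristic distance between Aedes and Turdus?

4.631

The path runs Aedes → … → MRCA → … → Turdus; the MRCA is the root of the tree.
Branch lengths along that path: 0.865 + 0.375 + 0.380 + 1.519 + 0.497 + 0.486 + 0.509 = 4.631.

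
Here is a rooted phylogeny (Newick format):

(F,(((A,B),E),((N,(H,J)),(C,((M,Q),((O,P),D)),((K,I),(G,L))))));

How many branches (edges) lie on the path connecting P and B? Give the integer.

The MRCA of P and B is the node subtending (((A,B),E),((N,(H,J)),(C,((M,Q),((O,P),D)),((K,I),(G,L))))).
From P up to that node: 6 branches. From B up to the same node: 3 branches. Total: 6 + 3 = 9.

9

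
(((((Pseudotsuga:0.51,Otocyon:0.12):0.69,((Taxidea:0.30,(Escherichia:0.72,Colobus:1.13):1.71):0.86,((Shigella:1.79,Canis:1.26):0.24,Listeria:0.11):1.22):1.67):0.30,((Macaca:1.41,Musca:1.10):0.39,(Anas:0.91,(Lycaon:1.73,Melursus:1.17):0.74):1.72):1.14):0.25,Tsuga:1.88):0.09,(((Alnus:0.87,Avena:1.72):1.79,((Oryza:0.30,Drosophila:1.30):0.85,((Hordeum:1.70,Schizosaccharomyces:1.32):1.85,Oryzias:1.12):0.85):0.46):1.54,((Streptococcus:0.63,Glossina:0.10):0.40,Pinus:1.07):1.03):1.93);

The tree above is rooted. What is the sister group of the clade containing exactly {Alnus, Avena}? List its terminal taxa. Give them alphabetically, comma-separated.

The clade containing exactly {Alnus, Avena} attaches to the tree at the node subtending ((Alnus,Avena),((Oryza,Drosophila),((Hordeum,Schizosaccharomyces),Oryzias))).
The other lineage descending from that same node — the sister group — is ((Oryza,Drosophila),((Hordeum,Schizosaccharomyces),Oryzias)); its 5 tips in alphabetical order are the answer.

Drosophila, Hordeum, Oryza, Oryzias, Schizosaccharomyces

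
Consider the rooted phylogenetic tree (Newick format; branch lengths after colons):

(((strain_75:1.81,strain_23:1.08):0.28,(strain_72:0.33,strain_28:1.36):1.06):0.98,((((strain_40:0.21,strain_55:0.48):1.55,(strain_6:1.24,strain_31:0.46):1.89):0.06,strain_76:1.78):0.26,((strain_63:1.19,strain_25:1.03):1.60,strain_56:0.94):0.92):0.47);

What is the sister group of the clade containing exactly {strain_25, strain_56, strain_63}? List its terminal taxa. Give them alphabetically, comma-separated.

The clade containing exactly {strain_25, strain_56, strain_63} attaches to the tree at the node subtending ((((strain_40,strain_55),(strain_6,strain_31)),strain_76),((strain_63,strain_25),strain_56)).
The other lineage descending from that same node — the sister group — is (((strain_40,strain_55),(strain_6,strain_31)),strain_76); its 5 tips in alphabetical order are the answer.

strain_31, strain_40, strain_55, strain_6, strain_76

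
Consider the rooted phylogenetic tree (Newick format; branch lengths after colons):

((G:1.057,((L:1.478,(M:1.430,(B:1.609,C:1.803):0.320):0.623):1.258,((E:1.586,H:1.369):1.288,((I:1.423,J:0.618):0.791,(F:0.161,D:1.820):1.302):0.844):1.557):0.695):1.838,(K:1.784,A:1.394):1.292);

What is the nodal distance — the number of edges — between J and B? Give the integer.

8

The MRCA of J and B is the node subtending ((L,(M,(B,C))),((E,H),((I,J),(F,D)))).
From J up to that node: 4 branches. From B up to the same node: 4 branches. Total: 4 + 4 = 8.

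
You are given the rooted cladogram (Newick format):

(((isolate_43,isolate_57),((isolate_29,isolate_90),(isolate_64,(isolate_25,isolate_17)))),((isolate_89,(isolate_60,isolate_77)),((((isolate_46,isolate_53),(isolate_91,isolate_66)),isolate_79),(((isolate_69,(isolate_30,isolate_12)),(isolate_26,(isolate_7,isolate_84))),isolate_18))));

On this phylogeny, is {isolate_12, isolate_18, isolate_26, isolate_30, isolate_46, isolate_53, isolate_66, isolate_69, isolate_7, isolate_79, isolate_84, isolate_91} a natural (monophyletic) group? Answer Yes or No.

The most recent common ancestor of these taxa subtends ((((isolate_46,isolate_53),(isolate_91,isolate_66)),isolate_79),(((isolate_69,(isolate_30,isolate_12)),(isolate_26,(isolate_7,isolate_84))),isolate_18)).
That clade has exactly 12 tips — every listed taxon and nothing else — so the group is monophyletic.

Yes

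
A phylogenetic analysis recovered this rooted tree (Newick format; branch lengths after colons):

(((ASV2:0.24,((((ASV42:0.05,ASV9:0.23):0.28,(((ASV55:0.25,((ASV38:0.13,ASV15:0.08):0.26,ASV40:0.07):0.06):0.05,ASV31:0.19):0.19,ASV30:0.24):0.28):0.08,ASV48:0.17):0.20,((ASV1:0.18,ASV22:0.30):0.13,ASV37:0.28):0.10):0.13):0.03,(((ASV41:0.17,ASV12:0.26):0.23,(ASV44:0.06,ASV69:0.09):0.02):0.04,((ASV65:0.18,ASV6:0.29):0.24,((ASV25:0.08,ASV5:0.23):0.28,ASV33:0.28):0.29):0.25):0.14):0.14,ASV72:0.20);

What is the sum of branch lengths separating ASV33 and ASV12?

1.35

The path runs ASV33 → … → MRCA → … → ASV12; the MRCA is the node subtending (((ASV41,ASV12),(ASV44,ASV69)),((ASV65,ASV6),((ASV25,ASV5),ASV33))).
Branch lengths along that path: 0.28 + 0.29 + 0.25 + 0.04 + 0.23 + 0.26 = 1.35.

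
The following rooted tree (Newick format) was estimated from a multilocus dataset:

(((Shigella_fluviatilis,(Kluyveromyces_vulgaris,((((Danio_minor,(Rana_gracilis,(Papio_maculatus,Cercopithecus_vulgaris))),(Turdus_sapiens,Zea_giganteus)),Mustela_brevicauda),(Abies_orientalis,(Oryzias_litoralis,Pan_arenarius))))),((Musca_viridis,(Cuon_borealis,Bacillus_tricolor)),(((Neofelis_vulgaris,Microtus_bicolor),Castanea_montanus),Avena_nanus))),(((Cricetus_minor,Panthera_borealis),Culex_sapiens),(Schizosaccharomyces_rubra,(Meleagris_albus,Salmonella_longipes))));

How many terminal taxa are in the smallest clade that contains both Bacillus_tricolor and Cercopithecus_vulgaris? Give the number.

19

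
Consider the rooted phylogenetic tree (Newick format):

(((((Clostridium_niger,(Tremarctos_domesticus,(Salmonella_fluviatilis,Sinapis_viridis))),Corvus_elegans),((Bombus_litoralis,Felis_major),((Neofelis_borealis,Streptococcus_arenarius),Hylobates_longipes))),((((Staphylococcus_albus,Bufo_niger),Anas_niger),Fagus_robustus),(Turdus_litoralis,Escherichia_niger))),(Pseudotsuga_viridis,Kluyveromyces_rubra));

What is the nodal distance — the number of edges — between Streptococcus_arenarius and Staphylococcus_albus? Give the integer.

10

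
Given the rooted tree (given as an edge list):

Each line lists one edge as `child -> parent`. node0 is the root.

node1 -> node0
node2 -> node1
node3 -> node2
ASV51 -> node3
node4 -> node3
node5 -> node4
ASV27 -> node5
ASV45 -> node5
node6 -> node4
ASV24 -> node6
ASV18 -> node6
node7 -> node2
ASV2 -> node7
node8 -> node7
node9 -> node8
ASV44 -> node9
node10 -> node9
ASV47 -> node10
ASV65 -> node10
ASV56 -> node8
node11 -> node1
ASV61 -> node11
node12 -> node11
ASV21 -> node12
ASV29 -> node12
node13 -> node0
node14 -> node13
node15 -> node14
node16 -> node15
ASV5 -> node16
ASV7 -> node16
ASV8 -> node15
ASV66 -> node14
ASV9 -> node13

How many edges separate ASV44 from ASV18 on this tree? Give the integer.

The MRCA of ASV44 and ASV18 is the node subtending ((ASV51,((ASV27,ASV45),(ASV24,ASV18))),(ASV2,((ASV44,(ASV47,ASV65)),ASV56))).
From ASV44 up to that node: 4 branches. From ASV18 up to the same node: 4 branches. Total: 4 + 4 = 8.

8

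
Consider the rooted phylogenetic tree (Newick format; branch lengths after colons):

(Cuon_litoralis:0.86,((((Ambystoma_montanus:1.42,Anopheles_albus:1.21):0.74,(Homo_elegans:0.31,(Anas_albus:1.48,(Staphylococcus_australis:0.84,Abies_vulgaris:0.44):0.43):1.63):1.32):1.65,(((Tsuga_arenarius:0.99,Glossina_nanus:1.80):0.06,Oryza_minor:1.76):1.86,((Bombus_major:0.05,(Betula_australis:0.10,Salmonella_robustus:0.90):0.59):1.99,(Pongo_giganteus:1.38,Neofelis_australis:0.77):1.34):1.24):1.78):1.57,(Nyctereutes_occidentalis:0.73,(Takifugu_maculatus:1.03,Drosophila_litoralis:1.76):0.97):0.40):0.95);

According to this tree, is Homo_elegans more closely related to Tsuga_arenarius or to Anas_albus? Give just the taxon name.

Anas_albus

The MRCA of Homo_elegans and Anas_albus subtends (Homo_elegans,(Anas_albus,(Staphylococcus_australis,Abies_vulgaris))) (4 taxa).
The MRCA of Homo_elegans and Tsuga_arenarius subtends (((Ambystoma_montanus,Anopheles_albus),(Homo_elegans,(Anas_albus,(Staphylococcus_australis,Abies_vulgaris)))),(((Tsuga_arenarius,Glossina_nanus),Oryza_minor),((Bombus_major,(Betula_australis,Salmonella_robustus)),(Pongo_giganteus,Neofelis_australis)))) (14 taxa).
The first is nested inside the second, so Homo_elegans shares a more recent common ancestor with Anas_albus.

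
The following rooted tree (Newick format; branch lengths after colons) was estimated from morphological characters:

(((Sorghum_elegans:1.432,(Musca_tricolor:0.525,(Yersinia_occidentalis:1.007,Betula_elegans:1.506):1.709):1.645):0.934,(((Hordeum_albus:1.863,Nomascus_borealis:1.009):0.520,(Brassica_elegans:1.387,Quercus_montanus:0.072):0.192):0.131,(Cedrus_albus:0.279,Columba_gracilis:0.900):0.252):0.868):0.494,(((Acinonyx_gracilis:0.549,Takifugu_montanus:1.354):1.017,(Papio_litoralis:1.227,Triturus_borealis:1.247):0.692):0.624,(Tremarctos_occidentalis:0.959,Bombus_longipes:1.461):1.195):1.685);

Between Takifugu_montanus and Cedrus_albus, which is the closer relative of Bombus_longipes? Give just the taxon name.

The MRCA of Bombus_longipes and Takifugu_montanus subtends (((Acinonyx_gracilis,Takifugu_montanus),(Papio_litoralis,Triturus_borealis)),(Tremarctos_occidentalis,Bombus_longipes)) (6 taxa).
The MRCA of Bombus_longipes and Cedrus_albus is the root, subtending the entire tree (16 taxa).
The first is nested inside the second, so Bombus_longipes shares a more recent common ancestor with Takifugu_montanus.

Takifugu_montanus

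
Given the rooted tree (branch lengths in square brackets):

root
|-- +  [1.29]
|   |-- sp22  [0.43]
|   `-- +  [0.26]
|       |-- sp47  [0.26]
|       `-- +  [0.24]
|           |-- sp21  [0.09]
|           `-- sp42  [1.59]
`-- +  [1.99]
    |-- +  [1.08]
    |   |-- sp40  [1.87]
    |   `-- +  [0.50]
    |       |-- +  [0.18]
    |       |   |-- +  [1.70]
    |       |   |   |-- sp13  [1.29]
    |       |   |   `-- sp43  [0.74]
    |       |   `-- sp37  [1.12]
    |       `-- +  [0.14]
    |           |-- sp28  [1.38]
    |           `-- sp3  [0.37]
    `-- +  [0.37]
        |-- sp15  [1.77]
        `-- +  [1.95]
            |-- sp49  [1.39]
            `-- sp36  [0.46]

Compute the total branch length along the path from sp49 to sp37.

The path runs sp49 → … → MRCA → … → sp37; the MRCA is the node subtending ((sp40,(((sp13,sp43),sp37),(sp28,sp3))),(sp15,(sp49,sp36))).
Branch lengths along that path: 1.39 + 1.95 + 0.37 + 1.08 + 0.50 + 0.18 + 1.12 = 6.59.

6.59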